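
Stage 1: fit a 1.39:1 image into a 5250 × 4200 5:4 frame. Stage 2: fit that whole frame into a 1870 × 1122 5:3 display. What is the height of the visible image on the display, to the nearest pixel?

1.39:1 in 5250×4200: fills the width, so the image is 5250.00 × 3776.98.
5:4 in 1870×1122: fills the height, so the intermediate becomes 1402.50 × 1122.00 — a scale of ×0.2671.
So the image's height is 3776.98 × 0.2671 ≈ 1008.99.

1009 px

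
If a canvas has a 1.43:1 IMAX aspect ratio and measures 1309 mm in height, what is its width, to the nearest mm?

1872 mm

1309 × 1.430 = 1871.87.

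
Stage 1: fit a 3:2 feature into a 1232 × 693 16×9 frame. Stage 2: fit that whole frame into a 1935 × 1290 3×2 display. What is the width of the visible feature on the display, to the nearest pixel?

Inside the 1232×693 canvas the feature is height-limited at 1039.50 × 693.00.
Second fit — the 16×9 canvas into 1935×1290 spans the width: 1935.00 × 1088.44 (×1.5706 from 1232×693).
So the feature's width is 1039.50 × 1.5706 ≈ 1632.66.

1633 px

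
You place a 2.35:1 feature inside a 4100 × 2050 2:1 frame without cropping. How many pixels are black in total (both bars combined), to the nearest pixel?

2.35:1 (2.350) > 2:1 (2.000), so the feature fills the width.
That makes the image 1744.6809 px tall (4100 / 2.350).
2050 − 1744.6809 = 305.3191 px of bars.
Bar area = 305.3191 × 4100 ≈ 1251809 px.

1251809 pixels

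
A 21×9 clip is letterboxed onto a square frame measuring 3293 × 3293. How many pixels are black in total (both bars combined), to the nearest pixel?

21×9 (2.333) > square (1.000), so the clip fills the width.
The clip is 3293 × 9/21 ≈ 1411.2857 px tall.
Leftover height: 3293 − 1411.2857 = 1881.7143 px.
Bar area = 1881.7143 × 3293 ≈ 6196485 px.

6196485 pixels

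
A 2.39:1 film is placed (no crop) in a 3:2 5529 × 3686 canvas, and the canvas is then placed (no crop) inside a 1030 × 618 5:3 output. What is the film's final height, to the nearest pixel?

388 px

2.39:1 in 5529×3686: fills the width, so the film is 5529.00 × 2313.39.
Second fit — the 3:2 canvas into 1030×618 spans the height: 927.00 × 618.00 (×0.1677 from 5529×3686).
The film scales with it: height 2313.39 × 0.1677 ≈ 387.87.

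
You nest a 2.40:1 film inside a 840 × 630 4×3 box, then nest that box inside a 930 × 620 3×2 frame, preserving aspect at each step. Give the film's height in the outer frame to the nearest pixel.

344 px

2.40:1 in 840×630: fills the width, so the film is 840.00 × 350.00.
The 4×3 canvas is height-limited in 930×620, giving 826.67 × 620.00; scale factor 0.9841.
So the film's height is 350.00 × 0.9841 ≈ 344.44.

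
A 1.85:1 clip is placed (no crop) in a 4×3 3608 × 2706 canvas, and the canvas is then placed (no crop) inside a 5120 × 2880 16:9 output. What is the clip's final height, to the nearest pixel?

2076 px

Inside the 3608×2706 canvas the clip is width-limited at 3608.00 × 1950.27.
4×3 in 5120×2880: fills the height, so the intermediate becomes 3840.00 × 2880.00 — a scale of ×1.0643.
So the clip's height is 1950.27 × 1.0643 ≈ 2075.68.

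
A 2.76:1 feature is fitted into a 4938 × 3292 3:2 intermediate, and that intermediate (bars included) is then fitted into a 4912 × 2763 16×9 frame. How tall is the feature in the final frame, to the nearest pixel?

Inside the 4938×3292 canvas the feature is width-limited at 4938.00 × 1789.13.
3:2 in 4912×2763: fills the height, so the intermediate becomes 4144.50 × 2763.00 — a scale of ×0.8393.
The feature scales with it: height 1789.13 × 0.8393 ≈ 1501.63.

1502 px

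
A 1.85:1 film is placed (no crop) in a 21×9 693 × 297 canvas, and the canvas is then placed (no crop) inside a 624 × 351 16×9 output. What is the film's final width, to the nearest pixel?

495 px

1.85:1 in 693×297: fills the height, so the film is 549.45 × 297.00.
Second fit — the 21×9 canvas into 624×351 spans the width: 624.00 × 267.43 (×0.9004 from 693×297).
Applying the same ×0.9004: 549.45 → 494.74.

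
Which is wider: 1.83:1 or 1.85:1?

1.85:1

1.83 and 1.85; 1.85 > 1.83.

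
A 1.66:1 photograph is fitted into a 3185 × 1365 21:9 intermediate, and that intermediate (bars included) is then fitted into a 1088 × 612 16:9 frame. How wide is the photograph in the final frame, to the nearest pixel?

1.66:1 in 3185×1365: fills the height, so the photograph is 2265.90 × 1365.00.
The 21:9 canvas is width-limited in 1088×612, giving 1088.00 × 466.29; scale factor 0.3416.
The photograph scales with it: width 2265.90 × 0.3416 ≈ 774.03.

774 px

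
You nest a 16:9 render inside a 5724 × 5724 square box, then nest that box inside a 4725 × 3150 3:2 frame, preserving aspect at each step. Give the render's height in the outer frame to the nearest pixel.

16:9 in 5724×5724: fills the width, so the render is 5724.00 × 3219.75.
The square canvas is height-limited in 4725×3150, giving 3150.00 × 3150.00; scale factor 0.5503.
The render scales with it: height 3219.75 × 0.5503 ≈ 1771.88.

1772 px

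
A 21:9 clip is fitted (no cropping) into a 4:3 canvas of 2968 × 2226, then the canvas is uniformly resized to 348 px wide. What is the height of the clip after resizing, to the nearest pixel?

Fitted into 2968×2226, the clip spans the width; its height is 2968 × 9/21 ≈ 1272.00 px.
Resizing to 348 px wide multiplies everything by 0.1173: 1272.00 → 149.14 px.

149 px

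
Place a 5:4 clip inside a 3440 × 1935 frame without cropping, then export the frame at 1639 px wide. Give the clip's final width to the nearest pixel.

1152 px

In the 3440×1935 frame the clip fills the height: width = 1935 × 5/4 ≈ 2418.75 px.
Resizing to 1639 px wide multiplies everything by 0.4765: 2418.75 → 1152.42 px.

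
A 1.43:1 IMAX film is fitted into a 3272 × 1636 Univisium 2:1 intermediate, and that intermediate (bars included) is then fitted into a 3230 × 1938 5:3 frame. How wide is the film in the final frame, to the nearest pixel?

1.43:1 IMAX in 3272×1636: fills the height, so the film is 2339.48 × 1636.00.
Second fit — the Univisium 2:1 canvas into 3230×1938 spans the width: 3230.00 × 1615.00 (×0.9872 from 3272×1636).
So the film's width is 2339.48 × 0.9872 ≈ 2309.45.

2309 px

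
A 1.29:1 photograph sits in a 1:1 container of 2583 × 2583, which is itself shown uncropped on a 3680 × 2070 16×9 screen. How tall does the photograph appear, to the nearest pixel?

First fit — 1.29:1 into 2583×2583 spans the width: 2583.00 × 2002.33.
1:1 in 3680×2070: fills the height, so the intermediate becomes 2070.00 × 2070.00 — a scale of ×0.8014.
So the photograph's height is 2002.33 × 0.8014 ≈ 1604.65.

1605 px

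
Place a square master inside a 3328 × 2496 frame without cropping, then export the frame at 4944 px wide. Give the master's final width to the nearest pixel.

Fitted into 3328×2496, the master spans the height; its width is 2496 × 1/1 ≈ 2496.00 px.
Resizing to 4944 px wide multiplies everything by 1.4856: 2496.00 → 3708.00 px.

3708 px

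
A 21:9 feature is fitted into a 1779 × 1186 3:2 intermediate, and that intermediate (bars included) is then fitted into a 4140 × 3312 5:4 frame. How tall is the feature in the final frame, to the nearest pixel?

1774 px

First fit — 21:9 into 1779×1186 spans the width: 1779.00 × 762.43.
Second fit — the 3:2 canvas into 4140×3312 spans the width: 4140.00 × 2760.00 (×2.3272 from 1779×1186).
Applying the same ×2.3272: 762.43 → 1774.29.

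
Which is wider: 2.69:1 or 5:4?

2.69:1

2.69 and 5:4 = 1.25; 2.69 > 1.25.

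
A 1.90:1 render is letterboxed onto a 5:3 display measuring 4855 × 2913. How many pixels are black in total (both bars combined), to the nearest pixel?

1.90:1 (1.900) > 5:3 (1.667), so the render fills the width.
The render is 4855 / 1.900 ≈ 2555.2632 px tall.
Leftover height: 2913 − 2555.2632 = 357.7368 px.
Across the 4855-px span: 357.7368 × 4855 ≈ 1736812 px.

1736812 pixels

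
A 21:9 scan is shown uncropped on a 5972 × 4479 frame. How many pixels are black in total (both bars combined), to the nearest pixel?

Since 2.333 > 1.333, the scan is width-limited.
That makes the image 2559.4286 px tall (5972 × 9/21).
Leftover height: 4479 − 2559.4286 = 1919.5714 px.
That's 1919.5714 × 5972 ≈ 11463681 black pixels.

11463681 pixels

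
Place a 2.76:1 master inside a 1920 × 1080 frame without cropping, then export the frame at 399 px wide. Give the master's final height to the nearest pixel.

In the 1920×1080 frame the master fills the width: height = 1920 / 2.760 ≈ 695.65 px.
The frame scales by 399/1920 = 0.2078; 695.65 × 0.2078 ≈ 144.57 px.

145 px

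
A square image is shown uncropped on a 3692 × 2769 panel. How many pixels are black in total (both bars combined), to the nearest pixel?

2555787 pixels

Since 1.000 < 1.333, the image is height-limited.
Content width = 2769 × 1/1 ≈ 2769.0000 px.
Black = 3692 − 2769.0000 = 923.0000 px.
That's 923.0000 × 2769 ≈ 2555787 black pixels.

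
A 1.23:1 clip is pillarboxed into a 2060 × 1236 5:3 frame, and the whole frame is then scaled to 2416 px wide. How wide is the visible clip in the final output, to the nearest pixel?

In the 2060×1236 frame the clip fills the height: width = 1236 × 1.230 ≈ 1520.28 px.
Scaling 2060 → 2416 is ×1.1728, so the width becomes 1520.28 × 1.1728 ≈ 1783.01 px.

1783 px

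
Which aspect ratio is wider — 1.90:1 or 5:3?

1.9 and 5:3 = 1.667; 1.9 > 1.667.

1.90:1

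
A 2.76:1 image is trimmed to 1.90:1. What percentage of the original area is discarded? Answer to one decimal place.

31.2%

1.90:1 is narrower than 2.76:1, so the crop keeps the full height and trims the width.
(1.900)/(2.760) ≈ 0.688 of the area survives, leaving 31.16% discarded.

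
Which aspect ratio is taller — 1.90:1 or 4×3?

1.9 and 4×3 = 1.333; 1.9 > 1.333. The smaller width-to-height ratio is the taller frame.

4×3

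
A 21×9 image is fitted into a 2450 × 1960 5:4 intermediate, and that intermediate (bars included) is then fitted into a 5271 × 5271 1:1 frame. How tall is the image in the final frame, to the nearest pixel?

Inside the 2450×1960 canvas the image is width-limited at 2450.00 × 1050.00.
5:4 in 5271×5271: fills the width, so the intermediate becomes 5271.00 × 4216.80 — a scale of ×2.1514.
The image scales with it: height 1050.00 × 2.1514 ≈ 2259.00.

2259 px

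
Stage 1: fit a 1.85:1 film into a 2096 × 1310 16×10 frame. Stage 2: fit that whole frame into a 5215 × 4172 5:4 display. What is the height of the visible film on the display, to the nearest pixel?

First fit — 1.85:1 into 2096×1310 spans the width: 2096.00 × 1132.97.
Second fit — the 16×10 canvas into 5215×4172 spans the width: 5215.00 × 3259.38 (×2.4881 from 2096×1310).
The film scales with it: height 1132.97 × 2.4881 ≈ 2818.92.

2819 px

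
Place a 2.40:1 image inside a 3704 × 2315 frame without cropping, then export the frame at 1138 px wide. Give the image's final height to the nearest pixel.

At 3704×2315 the image is width-limited, so height = 3704 / 2.400 ≈ 1543.33 px.
Resizing to 1138 px wide multiplies everything by 0.3072: 1543.33 → 474.17 px.

474 px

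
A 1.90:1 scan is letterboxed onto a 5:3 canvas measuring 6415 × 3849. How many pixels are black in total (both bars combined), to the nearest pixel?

1.90:1 is wider than 5:3, so it spans the full width.
The scan is 6415 / 1.900 ≈ 3376.3158 px tall.
Black = 3849 − 3376.3158 = 472.6842 px.
That's 472.6842 × 6415 ≈ 3032269 black pixels.

3032269 pixels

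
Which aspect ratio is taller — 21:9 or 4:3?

21:9 = 2.333 and 4:3 = 1.333; 2.333 > 1.333. The smaller width-to-height ratio is the taller frame.

4:3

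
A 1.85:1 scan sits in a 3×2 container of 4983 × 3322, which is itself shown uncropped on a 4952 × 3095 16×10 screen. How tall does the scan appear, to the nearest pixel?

1.85:1 in 4983×3322: fills the width, so the scan is 4983.00 × 2693.51.
The 3×2 canvas is height-limited in 4952×3095, giving 4642.50 × 3095.00; scale factor 0.9317.
So the scan's height is 2693.51 × 0.9317 ≈ 2509.46.

2509 px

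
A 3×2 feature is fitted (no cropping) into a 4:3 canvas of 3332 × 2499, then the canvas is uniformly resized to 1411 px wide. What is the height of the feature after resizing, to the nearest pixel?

Fitted into 3332×2499, the feature spans the width; its height is 3332 × 2/3 ≈ 2221.33 px.
Scaling 3332 → 1411 is ×0.4235, so the height becomes 2221.33 × 0.4235 ≈ 940.67 px.

941 px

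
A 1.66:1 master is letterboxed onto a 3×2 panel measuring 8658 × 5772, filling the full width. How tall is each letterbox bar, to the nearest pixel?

That makes the image 5215.66 px tall (8658 / 1.660).
5772 − 5215.66 = 556.34 px of bars (278.17 each).

278 px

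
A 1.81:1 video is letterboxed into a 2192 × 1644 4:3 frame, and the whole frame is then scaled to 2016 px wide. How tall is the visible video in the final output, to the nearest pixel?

Fitted into 2192×1644, the video spans the width; its height is 2192 / 1.810 ≈ 1211.05 px.
The frame scales by 2016/2192 = 0.9197; 1211.05 × 0.9197 ≈ 1113.81 px.

1114 px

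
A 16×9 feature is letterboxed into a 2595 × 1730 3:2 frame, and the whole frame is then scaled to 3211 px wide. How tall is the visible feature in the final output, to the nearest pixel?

1806 px

Fitted into 2595×1730, the feature spans the width; its height is 2595 × 9/16 ≈ 1459.69 px.
Resizing to 3211 px wide multiplies everything by 1.2374: 1459.69 → 1806.19 px.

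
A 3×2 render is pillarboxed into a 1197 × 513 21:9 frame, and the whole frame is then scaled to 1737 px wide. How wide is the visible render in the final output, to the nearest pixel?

In the 1197×513 frame the render fills the height: width = 513 × 3/2 ≈ 769.50 px.
The frame scales by 1737/1197 = 1.4511; 769.50 × 1.4511 ≈ 1116.64 px.

1117 px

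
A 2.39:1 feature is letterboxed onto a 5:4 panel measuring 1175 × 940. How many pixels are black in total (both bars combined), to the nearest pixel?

526833 pixels

2.39:1 (2.390) > 5:4 (1.250), so the feature fills the width.
The feature is 1175 / 2.390 ≈ 491.6318 px tall.
Black = 940 − 491.6318 = 448.3682 px.
Across the 1175-px span: 448.3682 × 1175 ≈ 526833 px.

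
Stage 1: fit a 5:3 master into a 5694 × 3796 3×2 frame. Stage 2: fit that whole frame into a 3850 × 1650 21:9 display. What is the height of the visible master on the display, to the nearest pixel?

1485 px

5:3 in 5694×3796: fills the width, so the master is 5694.00 × 3416.40.
Second fit — the 3×2 canvas into 3850×1650 spans the height: 2475.00 × 1650.00 (×0.4347 from 5694×3796).
So the master's height is 3416.40 × 0.4347 ≈ 1485.00.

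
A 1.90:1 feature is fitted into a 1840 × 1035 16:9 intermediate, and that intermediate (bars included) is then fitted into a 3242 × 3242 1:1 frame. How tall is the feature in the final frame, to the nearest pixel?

1706 px

First fit — 1.90:1 into 1840×1035 spans the width: 1840.00 × 968.42.
Second fit — the 16:9 canvas into 3242×3242 spans the width: 3242.00 × 1823.62 (×1.7620 from 1840×1035).
The feature scales with it: height 968.42 × 1.7620 ≈ 1706.32.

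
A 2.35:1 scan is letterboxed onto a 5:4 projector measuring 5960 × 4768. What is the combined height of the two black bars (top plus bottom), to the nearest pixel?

2232 px

2.35:1 is wider than 5:4, so it spans the full width.
Content height = 5960 / 2.350 ≈ 2536.17 px.
Black = 4768 − 2536.17 = 2231.83 px.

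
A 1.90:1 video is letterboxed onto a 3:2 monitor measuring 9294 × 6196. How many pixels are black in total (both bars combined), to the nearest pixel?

Since 1.900 > 1.500, the video is width-limited.
That makes the image 4891.5789 px tall (9294 / 1.900).
Black = 6196 − 4891.5789 = 1304.4211 px.
Bar area = 1304.4211 × 9294 ≈ 12123289 px.

12123289 pixels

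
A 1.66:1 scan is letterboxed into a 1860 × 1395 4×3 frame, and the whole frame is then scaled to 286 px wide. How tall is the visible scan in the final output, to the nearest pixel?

172 px

Fitted into 1860×1395, the scan spans the width; its height is 1860 / 1.660 ≈ 1120.48 px.
Resizing to 286 px wide multiplies everything by 0.1538: 1120.48 → 172.29 px.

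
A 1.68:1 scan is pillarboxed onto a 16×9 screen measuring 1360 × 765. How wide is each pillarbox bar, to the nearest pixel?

Since 1.680 < 1.778, the scan is height-limited.
That makes the image 1285.20 px wide (765 × 1.680).
Leftover width: 1360 − 1285.20 = 74.80 px → 37.40 each side.

37 px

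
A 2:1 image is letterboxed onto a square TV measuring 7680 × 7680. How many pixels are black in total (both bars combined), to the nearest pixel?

29491200 pixels

2:1 (2.000) > square (1.000), so the image fills the width.
Content height = 7680 × 1/2 ≈ 3840.0000 px.
Leftover height: 7680 − 3840.0000 = 3840.0000 px.
Across the 7680-px span: 3840.0000 × 7680 ≈ 29491200 px.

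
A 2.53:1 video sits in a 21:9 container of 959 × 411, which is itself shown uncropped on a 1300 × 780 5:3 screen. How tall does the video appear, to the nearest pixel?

514 px

2.53:1 in 959×411: fills the width, so the video is 959.00 × 379.05.
21:9 in 1300×780: fills the width, so the intermediate becomes 1300.00 × 557.14 — a scale of ×1.3556.
Applying the same ×1.3556: 379.05 → 513.83.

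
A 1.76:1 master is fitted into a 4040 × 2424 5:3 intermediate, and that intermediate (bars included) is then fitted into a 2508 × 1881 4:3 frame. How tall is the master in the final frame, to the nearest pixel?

Inside the 4040×2424 canvas the master is width-limited at 4040.00 × 2295.45.
5:3 in 2508×1881: fills the width, so the intermediate becomes 2508.00 × 1504.80 — a scale of ×0.6208.
The master scales with it: height 2295.45 × 0.6208 ≈ 1425.00.

1425 px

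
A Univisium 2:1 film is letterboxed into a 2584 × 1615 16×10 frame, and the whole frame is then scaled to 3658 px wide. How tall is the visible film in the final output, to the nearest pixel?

1829 px

At 2584×1615 the film is width-limited, so height = 2584 × 1/2 ≈ 1292.00 px.
Scaling 2584 → 3658 is ×1.4156, so the height becomes 1292.00 × 1.4156 ≈ 1829.00 px.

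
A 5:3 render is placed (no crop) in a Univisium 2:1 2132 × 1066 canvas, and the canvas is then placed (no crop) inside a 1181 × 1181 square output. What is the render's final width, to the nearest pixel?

984 px

Inside the 2132×1066 canvas the render is height-limited at 1776.67 × 1066.00.
Univisium 2:1 in 1181×1181: fills the width, so the intermediate becomes 1181.00 × 590.50 — a scale of ×0.5539.
So the render's width is 1776.67 × 0.5539 ≈ 984.17.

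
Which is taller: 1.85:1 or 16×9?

16×9

1.85 and 16×9 = 1.778; 1.85 > 1.778. The smaller width-to-height ratio is the taller frame.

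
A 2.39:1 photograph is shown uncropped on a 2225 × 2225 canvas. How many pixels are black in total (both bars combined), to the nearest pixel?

2879234 pixels

Since 2.390 > 1.000, the photograph is width-limited.
That makes the image 930.9623 px tall (2225 / 2.390).
Leftover height: 2225 − 930.9623 = 1294.0377 px.
That's 1294.0377 × 2225 ≈ 2879234 black pixels.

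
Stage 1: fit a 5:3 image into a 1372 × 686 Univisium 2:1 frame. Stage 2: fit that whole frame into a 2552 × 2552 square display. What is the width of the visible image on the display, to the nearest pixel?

First fit — 5:3 into 1372×686 spans the height: 1143.33 × 686.00.
The Univisium 2:1 canvas is width-limited in 2552×2552, giving 2552.00 × 1276.00; scale factor 1.8601.
So the image's width is 1143.33 × 1.8601 ≈ 2126.67.

2127 px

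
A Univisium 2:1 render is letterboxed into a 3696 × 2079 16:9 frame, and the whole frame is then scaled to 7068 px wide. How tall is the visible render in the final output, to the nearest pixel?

At 3696×2079 the render is width-limited, so height = 3696 × 1/2 ≈ 1848.00 px.
The frame scales by 7068/3696 = 1.9123; 1848.00 × 1.9123 ≈ 3534.00 px.

3534 px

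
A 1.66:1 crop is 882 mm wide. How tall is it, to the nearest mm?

882 / 1.660 = 531.33.

531 mm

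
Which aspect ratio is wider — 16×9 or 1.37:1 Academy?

16×9

16×9 = 1.778 and 1.37; 1.778 > 1.37.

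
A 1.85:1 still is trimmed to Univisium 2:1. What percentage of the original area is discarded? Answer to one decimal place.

7.5%

The width stays; only height is cut (since Univisium 2:1 is wider than 1.85:1).
Fraction kept = (1.850)/(2.000) ≈ 92.50%, so 7.50% is lost.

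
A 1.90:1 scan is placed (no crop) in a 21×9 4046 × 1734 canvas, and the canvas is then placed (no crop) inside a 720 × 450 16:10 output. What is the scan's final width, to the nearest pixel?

Inside the 4046×1734 canvas the scan is height-limited at 3294.60 × 1734.00.
Second fit — the 21×9 canvas into 720×450 spans the width: 720.00 × 308.57 (×0.1780 from 4046×1734).
The scan scales with it: width 3294.60 × 0.1780 ≈ 586.29.

586 px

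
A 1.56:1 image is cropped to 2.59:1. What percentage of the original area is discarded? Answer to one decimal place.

2.59:1 is wider than 1.56:1, so the crop keeps the full width and trims the height.
Fraction kept = (1.560)/(2.590) ≈ 60.23%, so 39.77% is lost.

39.8%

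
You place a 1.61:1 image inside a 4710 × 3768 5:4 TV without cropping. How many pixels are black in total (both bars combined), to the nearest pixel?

3968336 pixels

1.61:1 is wider than 5:4, so it spans the full width.
The image is 4710 / 1.610 ≈ 2925.4658 px tall.
3768 − 2925.4658 = 842.5342 px of bars.
Bar area = 842.5342 × 4710 ≈ 3968336 px.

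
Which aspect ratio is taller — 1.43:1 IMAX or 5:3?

1.43:1 IMAX

1.43 and 5:3 = 1.667; 1.667 > 1.43. The smaller width-to-height ratio is the taller frame.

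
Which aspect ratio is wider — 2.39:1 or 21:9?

2.39:1

2.39 and 21:9 = 2.333; 2.39 > 2.333.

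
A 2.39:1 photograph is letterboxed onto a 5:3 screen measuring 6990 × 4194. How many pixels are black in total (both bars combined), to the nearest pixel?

8872504 pixels

2.39:1 is wider than 5:3, so it spans the full width.
That makes the image 2924.6862 px tall (6990 / 2.390).
Black = 4194 − 2924.6862 = 1269.3138 px.
That's 1269.3138 × 6990 ≈ 8872504 black pixels.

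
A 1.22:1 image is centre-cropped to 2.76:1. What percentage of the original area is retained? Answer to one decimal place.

44.2%

2.76:1 is wider than 1.22:1, so the crop keeps the full width and trims the height.
Area ratio = (1.220)/(2.760) = 44.20% retained.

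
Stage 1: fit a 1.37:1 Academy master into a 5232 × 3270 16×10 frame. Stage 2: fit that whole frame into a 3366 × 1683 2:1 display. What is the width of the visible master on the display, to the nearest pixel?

Inside the 5232×3270 canvas the master is height-limited at 4479.90 × 3270.00.
The 16×10 canvas is height-limited in 3366×1683, giving 2692.80 × 1683.00; scale factor 0.5147.
Applying the same ×0.5147: 4479.90 → 2305.71.

2306 px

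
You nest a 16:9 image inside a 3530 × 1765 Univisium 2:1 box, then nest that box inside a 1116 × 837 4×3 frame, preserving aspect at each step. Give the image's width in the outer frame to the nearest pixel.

Inside the 3530×1765 canvas the image is height-limited at 3137.78 × 1765.00.
Univisium 2:1 in 1116×837: fills the width, so the intermediate becomes 1116.00 × 558.00 — a scale of ×0.3161.
The image scales with it: width 3137.78 × 0.3161 ≈ 992.00.

992 px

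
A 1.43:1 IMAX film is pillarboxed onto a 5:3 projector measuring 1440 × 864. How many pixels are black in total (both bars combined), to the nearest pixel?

176671 pixels

Since 1.430 < 1.667, the film is height-limited.
Content width = 864 × 1.430 ≈ 1235.5200 px.
1440 − 1235.5200 = 204.4800 px of bars.
That's 204.4800 × 864 ≈ 176671 black pixels.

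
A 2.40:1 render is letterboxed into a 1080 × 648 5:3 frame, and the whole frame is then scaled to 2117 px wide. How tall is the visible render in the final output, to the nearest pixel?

Fitted into 1080×648, the render spans the width; its height is 1080 / 2.400 ≈ 450.00 px.
Resizing to 2117 px wide multiplies everything by 1.9602: 450.00 → 882.08 px.

882 px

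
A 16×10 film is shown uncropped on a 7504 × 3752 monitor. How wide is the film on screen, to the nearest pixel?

6003 px

Since 1.600 < 2.000, the film is height-limited.
Content width = 3752 × 16/10 ≈ 6003.20 px.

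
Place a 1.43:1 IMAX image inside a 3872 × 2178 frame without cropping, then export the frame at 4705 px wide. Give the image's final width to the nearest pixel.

3785 px

At 3872×2178 the image is height-limited, so width = 2178 × 1.430 ≈ 3114.54 px.
Resizing to 4705 px wide multiplies everything by 1.2151: 3114.54 → 3784.58 px.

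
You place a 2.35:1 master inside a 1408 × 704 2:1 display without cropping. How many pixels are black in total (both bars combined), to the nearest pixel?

2.35:1 (2.350) > 2:1 (2.000), so the master fills the width.
Content height = 1408 / 2.350 ≈ 599.1489 px.
Leftover height: 704 − 599.1489 = 104.8511 px.
That's 104.8511 × 1408 ≈ 147630 black pixels.

147630 pixels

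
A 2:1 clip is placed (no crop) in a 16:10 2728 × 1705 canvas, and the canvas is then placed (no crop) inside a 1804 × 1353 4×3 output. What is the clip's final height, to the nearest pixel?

902 px

2:1 in 2728×1705: fills the width, so the clip is 2728.00 × 1364.00.
Second fit — the 16:10 canvas into 1804×1353 spans the width: 1804.00 × 1127.50 (×0.6613 from 2728×1705).
So the clip's height is 1364.00 × 0.6613 ≈ 902.00.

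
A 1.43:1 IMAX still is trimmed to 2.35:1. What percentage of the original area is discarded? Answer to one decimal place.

2.35:1 is wider than 1.43:1 IMAX, so the crop keeps the full width and trims the height.
(1.430)/(2.350) ≈ 0.609 of the area survives, leaving 39.15% discarded.

39.1%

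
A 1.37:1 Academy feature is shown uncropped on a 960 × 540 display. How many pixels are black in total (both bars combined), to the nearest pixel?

Since 1.370 < 1.778, the feature is height-limited.
That makes the image 739.8000 px wide (540 × 1.370).
Black = 960 − 739.8000 = 220.2000 px.
Across the 540-px span: 220.2000 × 540 ≈ 118908 px.

118908 pixels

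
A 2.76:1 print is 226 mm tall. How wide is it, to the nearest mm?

624 mm

226 × 2.760 = 623.76.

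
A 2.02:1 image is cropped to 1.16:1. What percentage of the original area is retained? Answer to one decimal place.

The height stays; only width is cut (since 1.16:1 is narrower than 2.02:1).
Fraction kept = (1.160)/(2.020) ≈ 57.43%.

57.4%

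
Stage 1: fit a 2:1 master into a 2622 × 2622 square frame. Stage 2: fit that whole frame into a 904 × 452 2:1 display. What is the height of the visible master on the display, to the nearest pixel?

First fit — 2:1 into 2622×2622 spans the width: 2622.00 × 1311.00.
The square canvas is height-limited in 904×452, giving 452.00 × 452.00; scale factor 0.1724.
So the master's height is 1311.00 × 0.1724 ≈ 226.00.

226 px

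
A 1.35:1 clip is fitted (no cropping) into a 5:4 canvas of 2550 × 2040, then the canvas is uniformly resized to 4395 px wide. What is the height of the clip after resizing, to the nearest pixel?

Fitted into 2550×2040, the clip spans the width; its height is 2550 / 1.350 ≈ 1888.89 px.
The frame scales by 4395/2550 = 1.7235; 1888.89 × 1.7235 ≈ 3255.56 px.

3256 px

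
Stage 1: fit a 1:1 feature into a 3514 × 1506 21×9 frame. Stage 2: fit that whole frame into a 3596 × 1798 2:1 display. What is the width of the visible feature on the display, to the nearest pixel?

First fit — 1:1 into 3514×1506 spans the height: 1506.00 × 1506.00.
The 21×9 canvas is width-limited in 3596×1798, giving 3596.00 × 1541.14; scale factor 1.0233.
So the feature's width is 1506.00 × 1.0233 ≈ 1541.14.

1541 px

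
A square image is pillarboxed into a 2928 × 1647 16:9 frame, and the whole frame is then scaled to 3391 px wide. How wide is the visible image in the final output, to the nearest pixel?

In the 2928×1647 frame the image fills the height: width = 1647 × 1/1 ≈ 1647.00 px.
Resizing to 3391 px wide multiplies everything by 1.1581: 1647.00 → 1907.44 px.

1907 px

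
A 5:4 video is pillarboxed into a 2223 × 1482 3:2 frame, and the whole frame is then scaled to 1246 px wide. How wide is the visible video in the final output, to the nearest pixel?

1038 px

Fitted into 2223×1482, the video spans the height; its width is 1482 × 5/4 ≈ 1852.50 px.
The frame scales by 1246/2223 = 0.5605; 1852.50 × 0.5605 ≈ 1038.33 px.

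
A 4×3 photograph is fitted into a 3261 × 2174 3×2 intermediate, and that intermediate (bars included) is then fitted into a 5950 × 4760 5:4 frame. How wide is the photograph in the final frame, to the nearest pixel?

5289 px

First fit — 4×3 into 3261×2174 spans the height: 2898.67 × 2174.00.
Second fit — the 3×2 canvas into 5950×4760 spans the width: 5950.00 × 3966.67 (×1.8246 from 3261×2174).
Applying the same ×1.8246: 2898.67 → 5288.89.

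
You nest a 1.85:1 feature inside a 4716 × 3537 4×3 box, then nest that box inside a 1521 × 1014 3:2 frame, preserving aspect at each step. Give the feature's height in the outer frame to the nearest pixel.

Inside the 4716×3537 canvas the feature is width-limited at 4716.00 × 2549.19.
Second fit — the 4×3 canvas into 1521×1014 spans the height: 1352.00 × 1014.00 (×0.2867 from 4716×3537).
The feature scales with it: height 2549.19 × 0.2867 ≈ 730.81.

731 px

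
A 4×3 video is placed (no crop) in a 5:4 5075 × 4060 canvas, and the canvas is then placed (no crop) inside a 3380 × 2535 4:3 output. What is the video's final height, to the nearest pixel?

2377 px

Inside the 5075×4060 canvas the video is width-limited at 5075.00 × 3806.25.
5:4 in 3380×2535: fills the height, so the intermediate becomes 3168.75 × 2535.00 — a scale of ×0.6244.
Applying the same ×0.6244: 3806.25 → 2376.56.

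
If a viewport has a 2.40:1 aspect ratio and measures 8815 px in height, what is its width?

8815 × 2.400 = 21156.

21156 px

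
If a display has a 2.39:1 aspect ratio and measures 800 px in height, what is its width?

At 2.39:1, 800 × 2.390 ≈ 1912.

1912 px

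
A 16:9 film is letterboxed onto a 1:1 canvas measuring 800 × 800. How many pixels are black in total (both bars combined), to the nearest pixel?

280000 pixels

16:9 (1.778) > 1:1 (1.000), so the film fills the width.
Content height = 800 × 9/16 ≈ 450.0000 px.
Black = 800 − 450.0000 = 350.0000 px.
Across the 800-px span: 350.0000 × 800 ≈ 280000 px.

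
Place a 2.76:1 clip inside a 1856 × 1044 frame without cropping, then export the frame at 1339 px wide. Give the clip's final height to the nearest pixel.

485 px

Fitted into 1856×1044, the clip spans the width; its height is 1856 / 2.760 ≈ 672.46 px.
Scaling 1856 → 1339 is ×0.7214, so the height becomes 672.46 × 0.7214 ≈ 485.14 px.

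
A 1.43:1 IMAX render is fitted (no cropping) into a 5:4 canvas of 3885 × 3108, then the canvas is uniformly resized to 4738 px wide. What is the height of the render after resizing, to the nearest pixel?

In the 3885×3108 frame the render fills the width: height = 3885 / 1.430 ≈ 2716.78 px.
The frame scales by 4738/3885 = 1.2196; 2716.78 × 1.2196 ≈ 3313.29 px.

3313 px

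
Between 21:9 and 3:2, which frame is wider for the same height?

21:9 = 2.333 and 3:2 = 1.5; 2.333 > 1.5.

21:9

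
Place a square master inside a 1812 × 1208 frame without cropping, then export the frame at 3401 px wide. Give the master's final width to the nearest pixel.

2267 px

Fitted into 1812×1208, the master spans the height; its width is 1208 × 1/1 ≈ 1208.00 px.
Resizing to 3401 px wide multiplies everything by 1.8769: 1208.00 → 2267.33 px.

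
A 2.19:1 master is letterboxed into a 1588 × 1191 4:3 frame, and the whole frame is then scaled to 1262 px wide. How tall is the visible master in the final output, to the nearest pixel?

In the 1588×1191 frame the master fills the width: height = 1588 / 2.190 ≈ 725.11 px.
The frame scales by 1262/1588 = 0.7947; 725.11 × 0.7947 ≈ 576.26 px.

576 px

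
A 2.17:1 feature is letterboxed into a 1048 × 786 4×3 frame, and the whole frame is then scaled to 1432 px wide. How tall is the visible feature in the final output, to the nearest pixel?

660 px

Fitted into 1048×786, the feature spans the width; its height is 1048 / 2.170 ≈ 482.95 px.
Resizing to 1432 px wide multiplies everything by 1.3664: 482.95 → 659.91 px.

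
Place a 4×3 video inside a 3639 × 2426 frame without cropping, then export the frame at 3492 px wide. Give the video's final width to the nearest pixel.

3104 px

At 3639×2426 the video is height-limited, so width = 2426 × 4/3 ≈ 3234.67 px.
Scaling 3639 → 3492 is ×0.9596, so the width becomes 3234.67 × 0.9596 ≈ 3104.00 px.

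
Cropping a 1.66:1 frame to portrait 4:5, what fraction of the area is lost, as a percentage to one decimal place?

51.8%

portrait 4:5 is narrower than 1.66:1, so the crop keeps the full height and trims the width.
Area ratio = (0.800)/(1.660) = 48.19%; the remaining 51.81% is cropped out.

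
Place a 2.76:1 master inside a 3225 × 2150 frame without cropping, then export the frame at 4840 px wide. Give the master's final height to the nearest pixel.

In the 3225×2150 frame the master fills the width: height = 3225 / 2.760 ≈ 1168.48 px.
Resizing to 4840 px wide multiplies everything by 1.5008: 1168.48 → 1753.62 px.

1754 px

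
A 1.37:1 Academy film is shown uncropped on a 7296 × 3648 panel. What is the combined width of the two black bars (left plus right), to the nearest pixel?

2298 px

Since 1.370 < 2.000, the film is height-limited.
Content width = 3648 × 1.370 ≈ 4997.76 px.
Black = 7296 − 4997.76 = 2298.24 px.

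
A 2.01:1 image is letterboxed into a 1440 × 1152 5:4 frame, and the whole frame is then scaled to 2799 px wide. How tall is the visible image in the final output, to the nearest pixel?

Fitted into 1440×1152, the image spans the width; its height is 1440 / 2.010 ≈ 716.42 px.
Scaling 1440 → 2799 is ×1.9438, so the height becomes 716.42 × 1.9438 ≈ 1392.54 px.

1393 px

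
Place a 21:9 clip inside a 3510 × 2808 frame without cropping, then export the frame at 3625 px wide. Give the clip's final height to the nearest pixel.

In the 3510×2808 frame the clip fills the width: height = 3510 × 9/21 ≈ 1504.29 px.
Scaling 3510 → 3625 is ×1.0328, so the height becomes 1504.29 × 1.0328 ≈ 1553.57 px.

1554 px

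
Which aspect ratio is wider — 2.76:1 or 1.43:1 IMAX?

2.76:1

2.76 and 1.43; 2.76 > 1.43.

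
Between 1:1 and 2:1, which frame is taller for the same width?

1:1

1 and 2; 2 > 1. The smaller width-to-height ratio is the taller frame.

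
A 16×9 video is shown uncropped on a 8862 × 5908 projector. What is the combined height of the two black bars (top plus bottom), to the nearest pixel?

923 px

16×9 is wider than 3×2, so it spans the full width.
The video is 8862 × 9/16 ≈ 4984.88 px tall.
Black = 5908 − 4984.88 = 923.12 px.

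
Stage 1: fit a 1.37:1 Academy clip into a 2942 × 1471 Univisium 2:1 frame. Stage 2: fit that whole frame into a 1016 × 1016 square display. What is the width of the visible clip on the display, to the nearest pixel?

Inside the 2942×1471 canvas the clip is height-limited at 2015.27 × 1471.00.
Univisium 2:1 in 1016×1016: fills the width, so the intermediate becomes 1016.00 × 508.00 — a scale of ×0.3453.
Applying the same ×0.3453: 2015.27 → 695.96.

696 px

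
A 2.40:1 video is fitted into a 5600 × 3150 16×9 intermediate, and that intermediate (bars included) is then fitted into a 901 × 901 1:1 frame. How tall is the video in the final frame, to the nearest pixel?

375 px

Inside the 5600×3150 canvas the video is width-limited at 5600.00 × 2333.33.
16×9 in 901×901: fills the width, so the intermediate becomes 901.00 × 506.81 — a scale of ×0.1609.
Applying the same ×0.1609: 2333.33 → 375.42.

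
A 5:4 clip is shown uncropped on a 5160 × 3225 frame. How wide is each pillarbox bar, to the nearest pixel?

5:4 is narrower than 16×10, so it spans the full height.
Content width = 3225 × 5/4 ≈ 4031.25 px.
Black = 5160 − 4031.25 = 1128.75 px, or 564.38 per bar.

564 px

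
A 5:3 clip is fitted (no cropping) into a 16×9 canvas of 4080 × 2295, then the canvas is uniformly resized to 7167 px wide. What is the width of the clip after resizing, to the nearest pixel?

6719 px

At 4080×2295 the clip is height-limited, so width = 2295 × 5/3 ≈ 3825.00 px.
Resizing to 7167 px wide multiplies everything by 1.7566: 3825.00 → 6719.06 px.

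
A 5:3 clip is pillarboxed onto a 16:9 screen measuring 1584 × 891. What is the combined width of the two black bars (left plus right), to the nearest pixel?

5:3 is narrower than 16:9, so it spans the full height.
That makes the image 1485.00 px wide (891 × 5/3).
Leftover width: 1584 − 1485.00 = 99.00 px.

99 px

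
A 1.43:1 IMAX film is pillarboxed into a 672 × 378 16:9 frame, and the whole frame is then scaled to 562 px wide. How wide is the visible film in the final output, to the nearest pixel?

452 px

In the 672×378 frame the film fills the height: width = 378 × 1.430 ≈ 540.54 px.
Scaling 672 → 562 is ×0.8363, so the width becomes 540.54 × 0.8363 ≈ 452.06 px.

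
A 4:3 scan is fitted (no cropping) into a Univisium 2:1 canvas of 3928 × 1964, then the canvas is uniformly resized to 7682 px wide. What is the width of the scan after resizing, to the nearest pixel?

Fitted into 3928×1964, the scan spans the height; its width is 1964 × 4/3 ≈ 2618.67 px.
Scaling 3928 → 7682 is ×1.9557, so the width becomes 2618.67 × 1.9557 ≈ 5121.33 px.

5121 px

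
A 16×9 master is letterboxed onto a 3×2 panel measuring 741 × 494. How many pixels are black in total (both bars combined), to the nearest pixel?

16×9 is wider than 3×2, so it spans the full width.
Content height = 741 × 9/16 ≈ 416.8125 px.
Black = 494 − 416.8125 = 77.1875 px.
Across the 741-px span: 77.1875 × 741 ≈ 57196 px.

57196 pixels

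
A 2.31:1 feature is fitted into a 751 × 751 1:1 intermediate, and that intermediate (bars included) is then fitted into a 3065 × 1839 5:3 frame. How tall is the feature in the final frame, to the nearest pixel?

796 px

Inside the 751×751 canvas the feature is width-limited at 751.00 × 325.11.
The 1:1 canvas is height-limited in 3065×1839, giving 1839.00 × 1839.00; scale factor 2.4487.
Applying the same ×2.4487: 325.11 → 796.10.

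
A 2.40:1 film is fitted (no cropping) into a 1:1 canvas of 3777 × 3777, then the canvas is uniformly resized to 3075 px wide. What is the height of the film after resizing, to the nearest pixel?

In the 3777×3777 frame the film fills the width: height = 3777 / 2.400 ≈ 1573.75 px.
Scaling 3777 → 3075 is ×0.8141, so the height becomes 1573.75 × 0.8141 ≈ 1281.25 px.

1281 px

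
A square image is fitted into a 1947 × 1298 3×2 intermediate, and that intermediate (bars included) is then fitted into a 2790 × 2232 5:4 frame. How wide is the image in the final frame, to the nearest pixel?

1860 px

First fit — square into 1947×1298 spans the height: 1298.00 × 1298.00.
Second fit — the 3×2 canvas into 2790×2232 spans the width: 2790.00 × 1860.00 (×1.4330 from 1947×1298).
The image scales with it: width 1298.00 × 1.4330 ≈ 1860.00.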